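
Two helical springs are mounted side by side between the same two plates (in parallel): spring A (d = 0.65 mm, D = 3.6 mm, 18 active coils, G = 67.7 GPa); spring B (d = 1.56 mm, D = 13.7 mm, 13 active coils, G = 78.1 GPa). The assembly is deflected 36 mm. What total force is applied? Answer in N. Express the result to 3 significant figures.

k_A = Gd⁴/(8D³N_a) = (67.7×10³)(0.65⁴)/(8·3.6³·18) = 1.7988 N/mm
k_B = Gd⁴/(8D³N_a) = (78.1×10³)(1.56⁴)/(8·13.7³·13) = 1.7296 N/mm
Parallel: k_eq = 1.7988 + 1.7296 = 3.5284 N/mm
F = k_eq·δ = 3.5284·36 = 127.02 N

127 N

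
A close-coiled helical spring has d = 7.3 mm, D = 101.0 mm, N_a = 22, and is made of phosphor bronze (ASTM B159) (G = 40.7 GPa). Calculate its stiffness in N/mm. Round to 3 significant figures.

0.637 N/mm

k = Gd⁴/(8D³N_a) = (40.7×10³ × 7.3⁴) / (8 × 101.0³ × 22)
  = 1.15581e+08 / 1.81333e+08 = 0.6374 N/mm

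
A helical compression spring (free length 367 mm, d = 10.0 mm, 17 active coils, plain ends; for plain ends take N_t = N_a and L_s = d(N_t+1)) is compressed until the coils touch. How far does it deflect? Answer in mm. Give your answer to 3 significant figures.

187 mm

N_t = 17; L_s = 10.0·18 = 180 mm
δ_solid = L₀ − L_s = 367 − 180 = 187 mm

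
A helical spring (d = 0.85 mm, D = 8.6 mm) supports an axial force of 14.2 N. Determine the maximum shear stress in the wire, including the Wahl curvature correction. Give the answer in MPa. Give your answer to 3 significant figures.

579 MPa

Spring index C = D/d = 8.6/0.85 = 10.1176
K_W = (4C−1)/(4C−4) + 0.615/C = 39.471/36.471 + 0.0608 = 1.1430
τ₀ = 8FD/(πd³) = 8·14.2·8.6/(π·0.85³) = 976.96/1.9293 = 506.37 MPa
τ_max = K·τ₀ = 1.1430 × 506.37 = 578.81 MPa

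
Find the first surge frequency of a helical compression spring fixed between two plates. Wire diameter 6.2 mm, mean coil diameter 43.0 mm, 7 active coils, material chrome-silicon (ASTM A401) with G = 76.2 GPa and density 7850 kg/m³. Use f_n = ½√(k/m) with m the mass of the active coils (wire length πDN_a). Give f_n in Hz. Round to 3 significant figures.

168 Hz

k = Gd⁴/(8D³N_a) = (76.2×10³)(6.2⁴)/(8·43.0³·7) = 25.289 N/mm = 25289 N/m
Wire length L = πDN_a = π·43.0·7 = 945.62 mm
m = ρ·(πd²/4)·L = 7850 × 30.191×10⁻⁶ m² × 0.94562 m = 0.22411 kg
f_n = ½√(k/m) = 0.5·√(25289/0.22411) = 0.5·√(1.1284e+05) = 167.96 Hz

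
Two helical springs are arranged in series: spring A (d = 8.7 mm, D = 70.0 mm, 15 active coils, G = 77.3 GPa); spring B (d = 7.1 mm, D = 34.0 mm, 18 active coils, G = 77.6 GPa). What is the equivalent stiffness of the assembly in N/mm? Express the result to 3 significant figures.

k_A = Gd⁴/(8D³N_a) = (77.3×10³)(8.7⁴)/(8·70.0³·15) = 10.759 N/mm
k_B = Gd⁴/(8D³N_a) = (77.6×10³)(7.1⁴)/(8·34.0³·18) = 34.841 N/mm
Series: 1/k_eq = 1/10.759 + 1/34.841 = 0.12164; k_eq = 8.2206 N/mm

8.22 N/mm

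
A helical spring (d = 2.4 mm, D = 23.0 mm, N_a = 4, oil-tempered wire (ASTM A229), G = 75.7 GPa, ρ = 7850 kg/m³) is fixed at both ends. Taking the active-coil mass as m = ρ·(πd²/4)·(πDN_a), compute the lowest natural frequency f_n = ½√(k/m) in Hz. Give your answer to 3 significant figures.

396 Hz

k = Gd⁴/(8D³N_a) = (75.7×10³)(2.4⁴)/(8·23.0³·4) = 6.4507 N/mm = 6450.7 N/m
Wire length L = πDN_a = π·23.0·4 = 289.03 mm
m = ρ·(πd²/4)·L = 7850 × 4.5239×10⁻⁶ m² × 0.28903 m = 0.010264 kg
f_n = ½√(k/m) = 0.5·√(6450.7/0.010264) = 0.5·√(6.2847e+05) = 396.38 Hz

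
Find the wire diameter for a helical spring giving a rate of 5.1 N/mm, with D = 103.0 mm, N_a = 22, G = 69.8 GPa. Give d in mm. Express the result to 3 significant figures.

10.9 mm

d = (8D³N_a·k / G)^(1/4) = (8·103.0³·22·5.1 / (69.8×10³))^0.25
  = (14052)^0.25 = 10.8877 mm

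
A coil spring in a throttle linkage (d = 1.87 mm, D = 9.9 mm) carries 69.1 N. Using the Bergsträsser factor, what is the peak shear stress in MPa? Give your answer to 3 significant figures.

Spring index C = D/d = 9.9/1.87 = 5.2941
K_B = (4C+2)/(4C−3) = 23.176/18.176 = 1.2751
τ₀ = 8FD/(πd³) = 8·69.1·9.9/(π·1.87³) = 5472.72/20.544 = 266.4 MPa
τ_max = K·τ₀ = 1.2751 × 266.4 = 339.68 MPa

340 MPa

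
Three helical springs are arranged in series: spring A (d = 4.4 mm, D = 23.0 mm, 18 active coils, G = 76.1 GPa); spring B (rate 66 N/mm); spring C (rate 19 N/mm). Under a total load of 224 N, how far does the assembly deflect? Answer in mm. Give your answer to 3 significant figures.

28.9 mm

k_A = Gd⁴/(8D³N_a) = (76.1×10³)(4.4⁴)/(8·23.0³·18) = 16.28 N/mm
Series: 1/k_eq = 1/16.28 + 1/66 + 1/19 = 0.12921; k_eq = 7.7394 N/mm
δ = F/k_eq = 224/7.7394 = 28.943 mm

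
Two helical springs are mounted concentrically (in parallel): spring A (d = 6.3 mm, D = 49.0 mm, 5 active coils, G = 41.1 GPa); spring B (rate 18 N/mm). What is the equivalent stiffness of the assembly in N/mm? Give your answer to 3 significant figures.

31.8 N/mm

k_A = Gd⁴/(8D³N_a) = (41.1×10³)(6.3⁴)/(8·49.0³·5) = 13.758 N/mm
Parallel: k_eq = 13.758 + 18 = 31.758 N/mm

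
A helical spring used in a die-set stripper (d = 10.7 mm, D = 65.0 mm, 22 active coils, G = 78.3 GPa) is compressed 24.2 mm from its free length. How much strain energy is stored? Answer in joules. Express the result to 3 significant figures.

k = Gd⁴/(8D³N_a) = (78.3×10³)(10.7⁴)/(8·65.0³·22) = 21.235 N/mm
U = ½kδ² = 0.5 × 21.235 × 24.2² = 6217.9 N·mm = 6.2179 J

6.22 J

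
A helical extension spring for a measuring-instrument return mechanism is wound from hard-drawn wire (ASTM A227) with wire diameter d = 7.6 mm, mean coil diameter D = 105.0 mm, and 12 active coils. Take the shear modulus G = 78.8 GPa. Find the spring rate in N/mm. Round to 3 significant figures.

2.37 N/mm

k = Gd⁴/(8D³N_a) = (78.8×10³ × 7.6⁴) / (8 × 105.0³ × 12)
  = 2.62894e+08 / 1.11132e+08 = 2.3656 N/mm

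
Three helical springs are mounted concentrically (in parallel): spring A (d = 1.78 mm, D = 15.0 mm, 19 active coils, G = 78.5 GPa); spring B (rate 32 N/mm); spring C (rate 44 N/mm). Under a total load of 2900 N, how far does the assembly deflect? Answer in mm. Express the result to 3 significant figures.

k_A = Gd⁴/(8D³N_a) = (78.5×10³)(1.78⁴)/(8·15.0³·19) = 1.5361 N/mm
Parallel: k_eq = 1.5361 + 32 + 44 = 77.536 N/mm
δ = F/k_eq = 2900/77.536 = 37.402 mm

37.4 mm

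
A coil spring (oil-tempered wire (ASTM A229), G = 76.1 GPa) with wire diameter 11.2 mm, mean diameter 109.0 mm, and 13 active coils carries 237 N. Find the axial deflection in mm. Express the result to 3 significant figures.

k = Gd⁴/(8D³N_a) = (76.1×10³)(11.2⁴)/(8·109.0³·13) = 8.8909 N/mm
δ = F/k = 237 / 8.8909 = 26.657 mm

26.7 mm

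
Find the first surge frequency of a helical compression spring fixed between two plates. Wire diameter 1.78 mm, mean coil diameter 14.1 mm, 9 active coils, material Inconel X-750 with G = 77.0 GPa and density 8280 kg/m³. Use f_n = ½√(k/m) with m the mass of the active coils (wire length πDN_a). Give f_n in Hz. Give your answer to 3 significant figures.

341 Hz

k = Gd⁴/(8D³N_a) = (77.0×10³)(1.78⁴)/(8·14.1³·9) = 3.8298 N/mm = 3829.8 N/m
Wire length L = πDN_a = π·14.1·9 = 398.67 mm
m = ρ·(πd²/4)·L = 8280 × 2.4885×10⁻⁶ m² × 0.39867 m = 0.0082143 kg
f_n = ½√(k/m) = 0.5·√(3829.8/0.0082143) = 0.5·√(4.6624e+05) = 341.41 Hz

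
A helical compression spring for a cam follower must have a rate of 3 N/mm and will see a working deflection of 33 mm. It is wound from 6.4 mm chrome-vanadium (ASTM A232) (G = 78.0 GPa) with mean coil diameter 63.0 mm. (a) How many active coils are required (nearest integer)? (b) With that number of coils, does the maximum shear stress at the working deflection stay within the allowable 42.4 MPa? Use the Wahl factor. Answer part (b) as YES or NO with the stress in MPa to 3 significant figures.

(a) 22 coils; (b) NO, τ_max = 68.9 MPa

N_a = Gd⁴/(8D³k) = (78.0×10³)(6.4⁴)/(8·63.0³·3) = 21.81 → N_a = 22
Actual rate k = Gd⁴/(8D³·22) = 2.9736 N/mm
Working load F = kδ = 2.9736·33 = 98.128 N
C = 63.0/6.4 = 9.8438; K_W = (4C−1)/(4C−4)+0.615/C = 1.1473
τ_max = K_W·8FD/(πd³) = 1.1473·60.053 = 68.898 MPa
τ_max > 42.4 MPa → exceeds allowable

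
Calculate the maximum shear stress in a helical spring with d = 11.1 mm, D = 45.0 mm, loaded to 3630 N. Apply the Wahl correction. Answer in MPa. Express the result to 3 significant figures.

425 MPa

Spring index C = D/d = 45.0/11.1 = 4.0541
K_W = (4C−1)/(4C−4) + 0.615/C = 15.216/12.216 + 0.1517 = 1.3973
τ₀ = 8FD/(πd³) = 8·3630·45.0/(π·11.1³) = 1.3068e+06/4296.5 = 304.15 MPa
τ_max = K·τ₀ = 1.3973 × 304.15 = 424.98 MPa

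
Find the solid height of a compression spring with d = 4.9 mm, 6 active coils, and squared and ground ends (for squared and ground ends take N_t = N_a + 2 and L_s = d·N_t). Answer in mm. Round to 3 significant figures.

39.2 mm

squared and ground ends: N_t = N_a + 2 = 6 + 2 = 8
L_s = d·N_t = 4.9 × 8 = 39.2 mm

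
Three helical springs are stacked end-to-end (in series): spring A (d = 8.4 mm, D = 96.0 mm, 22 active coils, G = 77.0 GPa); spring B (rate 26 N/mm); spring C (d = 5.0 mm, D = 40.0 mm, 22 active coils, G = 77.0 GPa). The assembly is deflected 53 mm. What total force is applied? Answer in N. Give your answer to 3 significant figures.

k_A = Gd⁴/(8D³N_a) = (77.0×10³)(8.4⁴)/(8·96.0³·22) = 2.462 N/mm
k_C = Gd⁴/(8D³N_a) = (77.0×10³)(5.0⁴)/(8·40.0³·22) = 4.2725 N/mm
Series: 1/k_eq = 1/2.462 + 1/26 + 1/4.2725 = 0.6787; k_eq = 1.4734 N/mm
F = k_eq·δ = 1.4734·53 = 78.091 N

78.1 N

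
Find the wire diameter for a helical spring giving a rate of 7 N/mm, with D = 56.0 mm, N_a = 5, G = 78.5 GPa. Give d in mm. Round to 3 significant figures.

5.00 mm

d = (8D³N_a·k / G)^(1/4) = (8·56.0³·5·7 / (78.5×10³))^0.25
  = (626.4)^0.25 = 5.0028 mm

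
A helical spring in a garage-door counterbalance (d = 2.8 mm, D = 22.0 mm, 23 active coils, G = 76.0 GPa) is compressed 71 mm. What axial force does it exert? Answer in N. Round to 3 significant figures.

k = Gd⁴/(8D³N_a) = (76.0×10³)(2.8⁴)/(8·22.0³·23) = 2.3843 N/mm
F = k·δ = 2.3843 × 71 = 169.28 N

169 N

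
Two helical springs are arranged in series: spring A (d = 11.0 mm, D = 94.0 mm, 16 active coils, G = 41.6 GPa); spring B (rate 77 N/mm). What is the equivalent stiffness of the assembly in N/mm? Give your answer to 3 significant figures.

5.33 N/mm

k_A = Gd⁴/(8D³N_a) = (41.6×10³)(11.0⁴)/(8·94.0³·16) = 5.7289 N/mm
Series: 1/k_eq = 1/5.7289 + 1/77 = 0.18754; k_eq = 5.3322 N/mm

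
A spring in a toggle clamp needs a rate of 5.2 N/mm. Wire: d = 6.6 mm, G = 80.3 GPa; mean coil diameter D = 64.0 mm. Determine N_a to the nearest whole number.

N_a = Gd⁴/(8D³k) = (80.3×10³ × 6.6⁴)/(8 × 64.0³ × 5.2)
    = 1.52367e+08 / 1.09052e+07 = 13.97 → 14 coils

14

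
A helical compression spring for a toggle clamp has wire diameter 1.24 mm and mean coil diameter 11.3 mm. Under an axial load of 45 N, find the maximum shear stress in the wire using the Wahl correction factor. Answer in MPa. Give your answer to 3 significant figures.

Spring index C = D/d = 11.3/1.24 = 9.1129
K_W = (4C−1)/(4C−4) + 0.615/C = 35.452/32.452 + 0.0675 = 1.1599
τ₀ = 8FD/(πd³) = 8·45·11.3/(π·1.24³) = 4068/5.9898 = 679.15 MPa
τ_max = K·τ₀ = 1.1599 × 679.15 = 787.77 MPa

788 MPa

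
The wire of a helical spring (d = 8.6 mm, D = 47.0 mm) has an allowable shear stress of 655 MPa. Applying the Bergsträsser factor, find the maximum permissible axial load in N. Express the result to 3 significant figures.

2750 N

C = D/d = 47.0/8.6 = 5.4651
K_B = (4C+2)/(4C−3) = 23.860/18.860 = 1.2651
τ_max = K·8FD/(πd³) → F_max = τ_allow·πd³/(8DK)
F_max = 655·π·8.6³/(8·47.0·1.2651) = 1.3088e+06/475.68 = 2751.5 N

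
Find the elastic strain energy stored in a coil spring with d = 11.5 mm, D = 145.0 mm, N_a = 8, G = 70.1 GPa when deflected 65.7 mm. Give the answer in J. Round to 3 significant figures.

k = Gd⁴/(8D³N_a) = (70.1×10³)(11.5⁴)/(8·145.0³·8) = 6.2838 N/mm
U = ½kδ² = 0.5 × 6.2838 × 65.7² = 13562 N·mm = 13.562 J

13.6 J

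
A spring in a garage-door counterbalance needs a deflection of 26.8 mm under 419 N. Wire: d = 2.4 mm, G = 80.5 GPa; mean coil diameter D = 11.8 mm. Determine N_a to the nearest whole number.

13

Required rate k = F/δ = 419/26.8 = 15.634 N/mm
N_a = Gd⁴/(8D³k) = (80.5×10³ × 2.4⁴)/(8 × 11.8³ × 15.634)
    = 2.6708e+06 / 205502 = 13 → 13 coils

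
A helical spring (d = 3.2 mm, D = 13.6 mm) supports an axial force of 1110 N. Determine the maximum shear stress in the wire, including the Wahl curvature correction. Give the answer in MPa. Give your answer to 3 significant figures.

Spring index C = D/d = 13.6/3.2 = 4.2500
K_W = (4C−1)/(4C−4) + 0.615/C = 16.000/13.000 + 0.1447 = 1.3755
τ₀ = 8FD/(πd³) = 8·1110·13.6/(π·3.2³) = 120768/102.94 = 1173.1 MPa
τ_max = K·τ₀ = 1.3755 × 1173.1 = 1613.6 MPa

1610 MPa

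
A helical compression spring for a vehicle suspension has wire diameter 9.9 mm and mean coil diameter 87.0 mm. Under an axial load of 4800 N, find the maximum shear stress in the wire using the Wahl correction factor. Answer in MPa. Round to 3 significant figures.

1280 MPa

Spring index C = D/d = 87.0/9.9 = 8.7879
K_W = (4C−1)/(4C−4) + 0.615/C = 34.152/31.152 + 0.0700 = 1.1663
τ₀ = 8FD/(πd³) = 8·4800·87.0/(π·9.9³) = 3.3408e+06/3048.3 = 1096 MPa
τ_max = K·τ₀ = 1.1663 × 1096 = 1278.2 MPa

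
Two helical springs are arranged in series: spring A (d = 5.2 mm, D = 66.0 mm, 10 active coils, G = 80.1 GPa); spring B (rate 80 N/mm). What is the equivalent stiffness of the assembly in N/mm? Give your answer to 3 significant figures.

k_A = Gd⁴/(8D³N_a) = (80.1×10³)(5.2⁴)/(8·66.0³·10) = 2.5464 N/mm
Series: 1/k_eq = 1/2.5464 + 1/80 = 0.40521; k_eq = 2.4678 N/mm

2.47 N/mm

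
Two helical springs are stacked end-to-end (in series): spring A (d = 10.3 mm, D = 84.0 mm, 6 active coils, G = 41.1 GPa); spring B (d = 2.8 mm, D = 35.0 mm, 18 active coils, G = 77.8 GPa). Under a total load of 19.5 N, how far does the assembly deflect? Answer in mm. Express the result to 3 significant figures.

k_A = Gd⁴/(8D³N_a) = (41.1×10³)(10.3⁴)/(8·84.0³·6) = 16.26 N/mm
k_B = Gd⁴/(8D³N_a) = (77.8×10³)(2.8⁴)/(8·35.0³·18) = 0.77454 N/mm
Series: 1/k_eq = 1/16.26 + 1/0.77454 = 1.3526; k_eq = 0.73932 N/mm
δ = F/k_eq = 19.5/0.73932 = 26.375 mm

26.4 mm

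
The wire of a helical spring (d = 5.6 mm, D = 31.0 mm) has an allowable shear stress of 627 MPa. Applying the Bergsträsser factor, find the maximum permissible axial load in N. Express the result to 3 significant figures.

C = D/d = 31.0/5.6 = 5.5357
K_B = (4C+2)/(4C−3) = 24.143/19.143 = 1.2612
τ_max = K·8FD/(πd³) → F_max = τ_allow·πd³/(8DK)
F_max = 627·π·5.6³/(8·31.0·1.2612) = 3.4592e+05/312.78 = 1106 N

1110 N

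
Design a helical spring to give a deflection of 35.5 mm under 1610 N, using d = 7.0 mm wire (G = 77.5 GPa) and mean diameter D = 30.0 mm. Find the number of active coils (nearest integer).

19

Required rate k = F/δ = 1610/35.5 = 45.352 N/mm
N_a = Gd⁴/(8D³k) = (77.5×10³ × 7.0⁴)/(8 × 30.0³ × 45.352)
    = 1.86078e+08 / 9.79606e+06 = 19 → 19 coils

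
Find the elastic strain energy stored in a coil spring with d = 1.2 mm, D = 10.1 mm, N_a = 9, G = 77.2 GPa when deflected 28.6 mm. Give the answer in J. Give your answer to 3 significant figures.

0.883 J

k = Gd⁴/(8D³N_a) = (77.2×10³)(1.2⁴)/(8·10.1³·9) = 2.158 N/mm
U = ½kδ² = 0.5 × 2.158 × 28.6² = 882.57 N·mm = 0.88257 J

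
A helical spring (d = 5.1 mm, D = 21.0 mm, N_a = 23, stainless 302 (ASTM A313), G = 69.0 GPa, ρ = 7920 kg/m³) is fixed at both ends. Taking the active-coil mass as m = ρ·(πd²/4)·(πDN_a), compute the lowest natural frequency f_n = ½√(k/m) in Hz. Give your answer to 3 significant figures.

167 Hz

k = Gd⁴/(8D³N_a) = (69.0×10³)(5.1⁴)/(8·21.0³·23) = 27.394 N/mm = 27394 N/m
Wire length L = πDN_a = π·21.0·23 = 1517.4 mm
m = ρ·(πd²/4)·L = 7920 × 20.428×10⁻⁶ m² × 1.5174 m = 0.2455 kg
f_n = ½√(k/m) = 0.5·√(27394/0.2455) = 0.5·√(1.1158e+05) = 167.02 Hz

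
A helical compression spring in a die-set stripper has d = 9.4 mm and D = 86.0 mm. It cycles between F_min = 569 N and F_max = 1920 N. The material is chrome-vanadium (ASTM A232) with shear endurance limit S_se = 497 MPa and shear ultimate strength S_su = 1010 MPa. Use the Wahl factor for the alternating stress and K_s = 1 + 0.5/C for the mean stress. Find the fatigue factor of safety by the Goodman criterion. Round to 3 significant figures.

1.32

C = D/d = 86.0/9.4 = 9.1489; K_W = (4C−1)/(4C−4)+0.615/C = 1.1593; K_s = 1+0.5/C = 1.0547
F_a = (F_max−F_min)/2 = 675.5 N; F_m = (F_max+F_min)/2 = 1244.5 N
τ_a = K_W·8F_aD/(πd³) = 1.1593 × 178.11 = 206.47 MPa
τ_m = K_s·8F_mD/(πd³) = 1.0547 × 328.13 = 346.07 MPa
Goodman: 1/n_f = τ_a/S_se + τ_m/S_su = 206.47/497 + 346.07/1010 = 0.41544 + 0.34264 = 0.75808
n_f = 1/0.75808 = 1.319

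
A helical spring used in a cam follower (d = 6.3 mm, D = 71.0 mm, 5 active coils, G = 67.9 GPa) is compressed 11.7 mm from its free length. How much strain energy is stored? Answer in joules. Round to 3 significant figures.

k = Gd⁴/(8D³N_a) = (67.9×10³)(6.3⁴)/(8·71.0³·5) = 7.4713 N/mm
U = ½kδ² = 0.5 × 7.4713 × 11.7² = 511.37 N·mm = 0.51137 J

0.511 J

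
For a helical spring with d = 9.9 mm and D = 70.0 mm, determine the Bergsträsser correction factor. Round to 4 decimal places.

1.1978

C = D/d = 70.0/9.9 = 7.0707
K_B = (4C+2)/(4C−3) = 30.283/25.283 = 1.1978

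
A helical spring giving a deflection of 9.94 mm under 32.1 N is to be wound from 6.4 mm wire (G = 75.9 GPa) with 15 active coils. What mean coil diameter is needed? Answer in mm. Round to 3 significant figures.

Required rate k = F/δ = 32.1/9.94 = 3.2294 N/mm
D = (Gd⁴/(8N_a·k))^(1/3) = (75.9×10³·6.4⁴/(8·15·3.2294))^(1/3)
  = (328596)^(1/3) = 69.0061 mm

69.0 mm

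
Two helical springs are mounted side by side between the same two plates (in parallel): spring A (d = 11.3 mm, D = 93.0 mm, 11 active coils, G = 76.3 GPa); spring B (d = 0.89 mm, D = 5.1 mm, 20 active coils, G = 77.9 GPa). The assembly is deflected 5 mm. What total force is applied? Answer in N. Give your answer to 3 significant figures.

99.4 N

k_A = Gd⁴/(8D³N_a) = (76.3×10³)(11.3⁴)/(8·93.0³·11) = 17.575 N/mm
k_B = Gd⁴/(8D³N_a) = (77.9×10³)(0.89⁴)/(8·5.1³·20) = 2.3029 N/mm
Parallel: k_eq = 17.575 + 2.3029 = 19.878 N/mm
F = k_eq·δ = 19.878·5 = 99.392 N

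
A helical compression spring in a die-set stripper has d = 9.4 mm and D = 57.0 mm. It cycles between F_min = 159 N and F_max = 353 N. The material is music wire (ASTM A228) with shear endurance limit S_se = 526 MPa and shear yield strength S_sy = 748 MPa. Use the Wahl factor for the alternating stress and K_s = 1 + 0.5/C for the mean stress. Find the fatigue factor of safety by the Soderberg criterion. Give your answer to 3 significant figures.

9.52

C = D/d = 57.0/9.4 = 6.0638; K_W = (4C−1)/(4C−4)+0.615/C = 1.2495; K_s = 1+0.5/C = 1.0825
F_a = (F_max−F_min)/2 = 97 N; F_m = (F_max+F_min)/2 = 256 N
τ_a = K_W·8F_aD/(πd³) = 1.2495 × 16.951 = 21.181 MPa
τ_m = K_s·8F_mD/(πd³) = 1.0825 × 44.737 = 48.426 MPa
Soderberg: 1/n_f = τ_a/S_se + τ_m/S_sy = 21.181/526 + 48.426/748 = 0.04027 + 0.06474 = 0.10501
n_f = 1/0.10501 = 9.523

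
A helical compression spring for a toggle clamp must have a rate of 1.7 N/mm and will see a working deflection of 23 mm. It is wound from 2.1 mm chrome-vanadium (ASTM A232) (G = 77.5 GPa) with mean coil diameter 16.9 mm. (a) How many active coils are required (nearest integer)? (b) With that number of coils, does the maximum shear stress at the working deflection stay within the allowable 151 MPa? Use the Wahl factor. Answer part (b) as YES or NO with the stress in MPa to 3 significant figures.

(a) 23 coils; (b) NO, τ_max = 215 MPa

N_a = Gd⁴/(8D³k) = (77.5×10³)(2.1⁴)/(8·16.9³·1.7) = 22.96 → N_a = 23
Actual rate k = Gd⁴/(8D³·23) = 1.6971 N/mm
Working load F = kδ = 1.6971·23 = 39.033 N
C = 16.9/2.1 = 8.0476; K_W = (4C−1)/(4C−4)+0.615/C = 1.1828
τ_max = K_W·8FD/(πd³) = 1.1828·181.38 = 214.55 MPa
τ_max > 151 MPa → exceeds allowable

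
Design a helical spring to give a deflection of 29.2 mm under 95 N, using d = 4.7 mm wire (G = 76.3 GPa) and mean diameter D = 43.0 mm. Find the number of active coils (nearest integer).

18

Required rate k = F/δ = 95/29.2 = 3.2534 N/mm
N_a = Gd⁴/(8D³k) = (76.3×10³ × 4.7⁴)/(8 × 43.0³ × 3.2534)
    = 3.7232e+07 / 2.06936e+06 = 17.99 → 18 coils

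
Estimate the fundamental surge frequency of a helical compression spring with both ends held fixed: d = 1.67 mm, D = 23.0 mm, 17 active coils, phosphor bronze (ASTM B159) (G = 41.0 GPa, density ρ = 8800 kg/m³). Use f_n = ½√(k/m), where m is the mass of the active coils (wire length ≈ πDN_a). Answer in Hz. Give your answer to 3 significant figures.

k = Gd⁴/(8D³N_a) = (41.0×10³)(1.67⁴)/(8·23.0³·17) = 0.19272 N/mm = 192.72 N/m
Wire length L = πDN_a = π·23.0·17 = 1228.4 mm
m = ρ·(πd²/4)·L = 8800 × 2.1904×10⁻⁶ m² × 1.2284 m = 0.023677 kg
f_n = ½√(k/m) = 0.5·√(192.72/0.023677) = 0.5·√(8139.5) = 45.109 Hz

45.1 Hz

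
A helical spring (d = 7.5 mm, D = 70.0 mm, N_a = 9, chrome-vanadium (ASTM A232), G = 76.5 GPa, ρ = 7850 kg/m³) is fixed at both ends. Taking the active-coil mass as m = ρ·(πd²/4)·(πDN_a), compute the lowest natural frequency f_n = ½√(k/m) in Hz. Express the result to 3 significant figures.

59.7 Hz

k = Gd⁴/(8D³N_a) = (76.5×10³)(7.5⁴)/(8·70.0³·9) = 9.8012 N/mm = 9801.2 N/m
Wire length L = πDN_a = π·70.0·9 = 1979.2 mm
m = ρ·(πd²/4)·L = 7850 × 44.179×10⁻⁶ m² × 1.9792 m = 0.68639 kg
f_n = ½√(k/m) = 0.5·√(9801.2/0.68639) = 0.5·√(14279) = 59.748 Hz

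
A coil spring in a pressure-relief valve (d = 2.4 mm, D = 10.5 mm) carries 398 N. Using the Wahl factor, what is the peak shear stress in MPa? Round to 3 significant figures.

Spring index C = D/d = 10.5/2.4 = 4.3750
K_W = (4C−1)/(4C−4) + 0.615/C = 16.500/13.500 + 0.1406 = 1.3628
τ₀ = 8FD/(πd³) = 8·398·10.5/(π·2.4³) = 33432/43.429 = 769.8 MPa
τ_max = K·τ₀ = 1.3628 × 769.8 = 1049.1 MPa

1050 MPa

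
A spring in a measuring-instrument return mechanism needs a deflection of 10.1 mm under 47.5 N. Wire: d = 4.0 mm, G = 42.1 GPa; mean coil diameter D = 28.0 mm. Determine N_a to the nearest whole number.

13

Required rate k = F/δ = 47.5/10.1 = 4.703 N/mm
N_a = Gd⁴/(8D³k) = (42.1×10³ × 4.0⁴)/(8 × 28.0³ × 4.703)
    = 1.07776e+07 / 825917 = 13.05 → 13 coils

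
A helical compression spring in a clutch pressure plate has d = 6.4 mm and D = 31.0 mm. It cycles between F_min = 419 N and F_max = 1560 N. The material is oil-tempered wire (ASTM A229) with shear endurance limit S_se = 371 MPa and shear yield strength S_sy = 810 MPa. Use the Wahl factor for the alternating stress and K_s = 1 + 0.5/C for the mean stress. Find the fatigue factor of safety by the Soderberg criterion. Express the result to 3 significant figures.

0.982

C = D/d = 31.0/6.4 = 4.8438; K_W = (4C−1)/(4C−4)+0.615/C = 1.3221; K_s = 1+0.5/C = 1.1032
F_a = (F_max−F_min)/2 = 570.5 N; F_m = (F_max+F_min)/2 = 989.5 N
τ_a = K_W·8F_aD/(πd³) = 1.3221 × 171.8 = 227.13 MPa
τ_m = K_s·8F_mD/(πd³) = 1.1032 × 297.97 = 328.73 MPa
Soderberg: 1/n_f = τ_a/S_se + τ_m/S_sy = 227.13/371 + 328.73/810 = 0.61222 + 0.40584 = 1.0181
n_f = 1/1.0181 = 0.9823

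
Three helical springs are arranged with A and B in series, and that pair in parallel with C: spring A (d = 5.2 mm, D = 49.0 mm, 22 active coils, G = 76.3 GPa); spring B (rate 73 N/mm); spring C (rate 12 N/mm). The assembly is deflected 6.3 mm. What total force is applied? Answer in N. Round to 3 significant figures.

92.0 N

k_A = Gd⁴/(8D³N_a) = (76.3×10³)(5.2⁴)/(8·49.0³·22) = 2.6942 N/mm
Springs A,B series: k_AB = 1/(1/2.6942+1/73) = 2.5983 N/mm; parallel with C: k_eq = 2.5983+12 = 14.598 N/mm
F = k_eq·δ = 14.598·6.3 = 91.97 N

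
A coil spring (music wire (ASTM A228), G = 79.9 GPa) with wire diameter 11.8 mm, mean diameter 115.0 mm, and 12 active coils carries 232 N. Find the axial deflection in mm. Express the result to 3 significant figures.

21.9 mm

k = Gd⁴/(8D³N_a) = (79.9×10³)(11.8⁴)/(8·115.0³·12) = 10.61 N/mm
δ = F/k = 232 / 10.61 = 21.866 mm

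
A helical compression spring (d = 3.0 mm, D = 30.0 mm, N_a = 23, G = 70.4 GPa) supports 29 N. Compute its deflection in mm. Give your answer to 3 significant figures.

25.3 mm

k = Gd⁴/(8D³N_a) = (70.4×10³)(3.0⁴)/(8·30.0³·23) = 1.1478 N/mm
δ = F/k = 29 / 1.1478 = 25.265 mm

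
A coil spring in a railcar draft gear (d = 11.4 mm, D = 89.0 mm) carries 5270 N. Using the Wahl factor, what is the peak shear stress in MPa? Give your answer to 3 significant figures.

958 MPa

Spring index C = D/d = 89.0/11.4 = 7.8070
K_W = (4C−1)/(4C−4) + 0.615/C = 30.228/27.228 + 0.0788 = 1.1890
τ₀ = 8FD/(πd³) = 8·5270·89.0/(π·11.4³) = 3.75224e+06/4654.4 = 806.17 MPa
τ_max = K·τ₀ = 1.1890 × 806.17 = 958.5 MPa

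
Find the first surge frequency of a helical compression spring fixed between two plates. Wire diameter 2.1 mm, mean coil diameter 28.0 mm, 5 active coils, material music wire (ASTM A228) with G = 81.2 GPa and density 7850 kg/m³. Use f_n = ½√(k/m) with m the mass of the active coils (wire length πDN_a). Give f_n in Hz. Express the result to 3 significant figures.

k = Gd⁴/(8D³N_a) = (81.2×10³)(2.1⁴)/(8·28.0³·5) = 1.7985 N/mm = 1798.5 N/m
Wire length L = πDN_a = π·28.0·5 = 439.82 mm
m = ρ·(πd²/4)·L = 7850 × 3.4636×10⁻⁶ m² × 0.43982 m = 0.011958 kg
f_n = ½√(k/m) = 0.5·√(1798.5/0.011958) = 0.5·√(1.5039e+05) = 193.9 Hz

194 Hz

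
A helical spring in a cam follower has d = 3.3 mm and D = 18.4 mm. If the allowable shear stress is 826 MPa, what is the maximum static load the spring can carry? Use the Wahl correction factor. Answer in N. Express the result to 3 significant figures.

497 N

C = D/d = 18.4/3.3 = 5.5758
K_W = (4C−1)/(4C−4) + 0.615/C = 21.303/18.303 + 0.1103 = 1.2742
τ_max = K·8FD/(πd³) → F_max = τ_allow·πd³/(8DK)
F_max = 826·π·3.3³/(8·18.4·1.2742) = 93255/187.56 = 497.19 N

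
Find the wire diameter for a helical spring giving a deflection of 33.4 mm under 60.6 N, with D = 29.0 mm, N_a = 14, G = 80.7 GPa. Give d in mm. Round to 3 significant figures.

2.80 mm

Required rate k = F/δ = 60.6/33.4 = 1.8144 N/mm
d = (8D³N_a·k / G)^(1/4) = (8·29.0³·14·1.8144 / (80.7×10³))^0.25
  = (61.414)^0.25 = 2.7994 mm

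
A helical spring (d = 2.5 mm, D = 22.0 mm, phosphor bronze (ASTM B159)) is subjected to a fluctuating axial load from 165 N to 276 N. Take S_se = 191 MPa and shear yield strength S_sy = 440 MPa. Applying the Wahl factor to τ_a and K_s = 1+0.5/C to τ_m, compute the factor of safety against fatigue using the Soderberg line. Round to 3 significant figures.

0.321

C = D/d = 22.0/2.5 = 8.8000; K_W = (4C−1)/(4C−4)+0.615/C = 1.1660; K_s = 1+0.5/C = 1.0568
F_a = (F_max−F_min)/2 = 55.5 N; F_m = (F_max+F_min)/2 = 220.5 N
τ_a = K_W·8F_aD/(πd³) = 1.1660 × 198.99 = 232.03 MPa
τ_m = K_s·8F_mD/(πd³) = 1.0568 × 790.59 = 835.51 MPa
Soderberg: 1/n_f = τ_a/S_se + τ_m/S_sy = 232.03/191 + 835.51/440 = 1.21483 + 1.89889 = 3.1137
n_f = 1/3.1137 = 0.3212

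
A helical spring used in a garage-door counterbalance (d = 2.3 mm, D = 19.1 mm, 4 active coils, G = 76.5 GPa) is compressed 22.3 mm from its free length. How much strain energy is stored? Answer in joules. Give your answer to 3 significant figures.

k = Gd⁴/(8D³N_a) = (76.5×10³)(2.3⁴)/(8·19.1³·4) = 9.6011 N/mm
U = ½kδ² = 0.5 × 9.6011 × 22.3² = 2387.3 N·mm = 2.3873 J

2.39 J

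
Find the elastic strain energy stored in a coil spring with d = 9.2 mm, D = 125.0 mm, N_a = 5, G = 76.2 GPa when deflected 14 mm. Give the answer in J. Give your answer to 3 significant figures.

k = Gd⁴/(8D³N_a) = (76.2×10³)(9.2⁴)/(8·125.0³·5) = 6.9874 N/mm
U = ½kδ² = 0.5 × 6.9874 × 14² = 684.77 N·mm = 0.68477 J

0.685 J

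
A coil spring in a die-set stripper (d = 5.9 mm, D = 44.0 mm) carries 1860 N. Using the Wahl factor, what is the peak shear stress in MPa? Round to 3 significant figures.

1220 MPa

Spring index C = D/d = 44.0/5.9 = 7.4576
K_W = (4C−1)/(4C−4) + 0.615/C = 28.831/25.831 + 0.0825 = 1.1986
τ₀ = 8FD/(πd³) = 8·1860·44.0/(π·5.9³) = 654720/645.22 = 1014.7 MPa
τ_max = K·τ₀ = 1.1986 × 1014.7 = 1216.3 MPa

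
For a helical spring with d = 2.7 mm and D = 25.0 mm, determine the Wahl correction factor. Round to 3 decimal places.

1.157

C = D/d = 25.0/2.7 = 9.2593
K_W = (4C−1)/(4C−4) + 0.615/C = 36.037/33.037 + 0.0664 = 1.1572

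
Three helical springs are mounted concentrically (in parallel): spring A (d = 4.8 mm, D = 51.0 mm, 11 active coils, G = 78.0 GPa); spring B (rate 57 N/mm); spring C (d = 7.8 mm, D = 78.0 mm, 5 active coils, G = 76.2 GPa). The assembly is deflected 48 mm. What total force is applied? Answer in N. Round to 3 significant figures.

3620 N

k_A = Gd⁴/(8D³N_a) = (78.0×10³)(4.8⁴)/(8·51.0³·11) = 3.547 N/mm
k_C = Gd⁴/(8D³N_a) = (76.2×10³)(7.8⁴)/(8·78.0³·5) = 14.859 N/mm
Parallel: k_eq = 3.547 + 57 + 14.859 = 75.406 N/mm
F = k_eq·δ = 75.406·48 = 3619.5 N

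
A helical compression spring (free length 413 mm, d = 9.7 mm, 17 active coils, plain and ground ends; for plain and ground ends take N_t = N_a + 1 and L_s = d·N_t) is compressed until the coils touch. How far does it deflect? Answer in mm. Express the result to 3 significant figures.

N_t = 18; L_s = 9.7·18 = 174.6 mm
δ_solid = L₀ − L_s = 413 − 174.6 = 238.4 mm

238 mm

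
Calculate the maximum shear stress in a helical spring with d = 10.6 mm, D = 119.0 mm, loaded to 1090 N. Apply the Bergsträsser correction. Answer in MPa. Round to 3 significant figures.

310 MPa

Spring index C = D/d = 119.0/10.6 = 11.2264
K_B = (4C+2)/(4C−3) = 46.906/41.906 = 1.1193
τ₀ = 8FD/(πd³) = 8·1090·119.0/(π·10.6³) = 1.03768e+06/3741.7 = 277.33 MPa
τ_max = K·τ₀ = 1.1193 × 277.33 = 310.42 MPa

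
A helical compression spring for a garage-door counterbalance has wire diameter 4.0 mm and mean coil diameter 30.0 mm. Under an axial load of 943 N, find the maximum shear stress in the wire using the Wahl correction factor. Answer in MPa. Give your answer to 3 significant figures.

1350 MPa

Spring index C = D/d = 30.0/4.0 = 7.5000
K_W = (4C−1)/(4C−4) + 0.615/C = 29.000/26.000 + 0.0820 = 1.1974
τ₀ = 8FD/(πd³) = 8·943·30.0/(π·4.0³) = 226320/201.06 = 1125.6 MPa
τ_max = K·τ₀ = 1.1974 × 1125.6 = 1347.8 MPa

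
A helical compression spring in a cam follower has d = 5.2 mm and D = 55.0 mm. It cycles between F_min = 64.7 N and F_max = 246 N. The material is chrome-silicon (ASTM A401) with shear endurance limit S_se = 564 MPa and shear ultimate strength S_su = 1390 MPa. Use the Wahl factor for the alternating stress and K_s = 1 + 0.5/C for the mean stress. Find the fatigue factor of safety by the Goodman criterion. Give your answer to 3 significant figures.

C = D/d = 55.0/5.2 = 10.5769; K_W = (4C−1)/(4C−4)+0.615/C = 1.1365; K_s = 1+0.5/C = 1.0473
F_a = (F_max−F_min)/2 = 90.65 N; F_m = (F_max+F_min)/2 = 155.35 N
τ_a = K_W·8F_aD/(πd³) = 1.1365 × 90.294 = 102.62 MPa
τ_m = K_s·8F_mD/(πd³) = 1.0473 × 154.74 = 162.06 MPa
Goodman: 1/n_f = τ_a/S_se + τ_m/S_su = 102.62/564 + 162.06/1390 = 0.18194 + 0.11659 = 0.29853
n_f = 1/0.29853 = 3.35

3.35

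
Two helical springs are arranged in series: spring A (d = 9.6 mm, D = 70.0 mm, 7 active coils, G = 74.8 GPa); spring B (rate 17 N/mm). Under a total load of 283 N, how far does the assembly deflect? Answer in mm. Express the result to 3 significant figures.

25.2 mm

k_A = Gd⁴/(8D³N_a) = (74.8×10³)(9.6⁴)/(8·70.0³·7) = 33.075 N/mm
Series: 1/k_eq = 1/33.075 + 1/17 = 0.089058; k_eq = 11.229 N/mm
δ = F/k_eq = 283/11.229 = 25.203 mm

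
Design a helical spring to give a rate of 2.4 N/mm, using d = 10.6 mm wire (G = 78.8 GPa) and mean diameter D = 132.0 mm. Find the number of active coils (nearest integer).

N_a = Gd⁴/(8D³k) = (78.8×10³ × 10.6⁴)/(8 × 132.0³ × 2.4)
    = 9.94832e+08 / 4.41594e+07 = 22.53 → 23 coils

23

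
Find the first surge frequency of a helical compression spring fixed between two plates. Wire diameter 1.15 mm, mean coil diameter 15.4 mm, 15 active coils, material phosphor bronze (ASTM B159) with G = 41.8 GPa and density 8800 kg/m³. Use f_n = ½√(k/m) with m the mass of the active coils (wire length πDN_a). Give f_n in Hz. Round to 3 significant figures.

k = Gd⁴/(8D³N_a) = (41.8×10³)(1.15⁴)/(8·15.4³·15) = 0.16681 N/mm = 166.81 N/m
Wire length L = πDN_a = π·15.4·15 = 725.71 mm
m = ρ·(πd²/4)·L = 8800 × 1.0387×10⁻⁶ m² × 0.72571 m = 0.0066333 kg
f_n = ½√(k/m) = 0.5·√(166.81/0.0066333) = 0.5·√(25147) = 79.29 Hz

79.3 Hz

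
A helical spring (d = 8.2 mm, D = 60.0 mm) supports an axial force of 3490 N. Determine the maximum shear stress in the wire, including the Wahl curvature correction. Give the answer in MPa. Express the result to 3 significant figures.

Spring index C = D/d = 60.0/8.2 = 7.3171
K_W = (4C−1)/(4C−4) + 0.615/C = 28.268/25.268 + 0.0840 = 1.2028
τ₀ = 8FD/(πd³) = 8·3490·60.0/(π·8.2³) = 1.6752e+06/1732.2 = 967.11 MPa
τ_max = K·τ₀ = 1.2028 × 967.11 = 1163.2 MPa

1160 MPa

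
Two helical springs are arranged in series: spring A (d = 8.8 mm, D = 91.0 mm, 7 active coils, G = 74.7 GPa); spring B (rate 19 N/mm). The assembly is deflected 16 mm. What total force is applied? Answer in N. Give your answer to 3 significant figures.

109 N

k_A = Gd⁴/(8D³N_a) = (74.7×10³)(8.8⁴)/(8·91.0³·7) = 10.615 N/mm
Series: 1/k_eq = 1/10.615 + 1/19 = 0.14683; k_eq = 6.8104 N/mm
F = k_eq·δ = 6.8104·16 = 108.97 N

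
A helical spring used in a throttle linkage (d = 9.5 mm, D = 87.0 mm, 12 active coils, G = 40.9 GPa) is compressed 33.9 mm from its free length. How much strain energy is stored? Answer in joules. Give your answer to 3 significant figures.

k = Gd⁴/(8D³N_a) = (40.9×10³)(9.5⁴)/(8·87.0³·12) = 5.2697 N/mm
U = ½kδ² = 0.5 × 5.2697 × 33.9² = 3028 N·mm = 3.028 J

3.03 J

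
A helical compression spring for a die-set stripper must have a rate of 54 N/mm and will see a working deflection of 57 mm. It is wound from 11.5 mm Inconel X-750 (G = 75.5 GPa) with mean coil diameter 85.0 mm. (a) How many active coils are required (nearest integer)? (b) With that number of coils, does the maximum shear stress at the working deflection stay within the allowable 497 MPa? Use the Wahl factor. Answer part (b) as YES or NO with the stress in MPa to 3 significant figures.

(a) 5 coils; (b) NO, τ_max = 524 MPa

N_a = Gd⁴/(8D³k) = (75.5×10³)(11.5⁴)/(8·85.0³·54) = 4.977 → N_a = 5
Actual rate k = Gd⁴/(8D³·5) = 53.755 N/mm
Working load F = kδ = 53.755·57 = 3064.1 N
C = 85.0/11.5 = 7.3913; K_W = (4C−1)/(4C−4)+0.615/C = 1.2006
τ_max = K_W·8FD/(πd³) = 1.2006·436.08 = 523.53 MPa
τ_max > 497 MPa → exceeds allowable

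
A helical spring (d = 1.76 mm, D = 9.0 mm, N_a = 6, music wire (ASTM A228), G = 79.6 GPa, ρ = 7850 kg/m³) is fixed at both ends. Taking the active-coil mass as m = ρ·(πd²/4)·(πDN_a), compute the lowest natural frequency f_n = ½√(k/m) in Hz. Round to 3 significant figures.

1300 Hz

k = Gd⁴/(8D³N_a) = (79.6×10³)(1.76⁴)/(8·9.0³·6) = 21.827 N/mm = 21827 N/m
Wire length L = πDN_a = π·9.0·6 = 169.65 mm
m = ρ·(πd²/4)·L = 7850 × 2.4328×10⁻⁶ m² × 0.16965 m = 0.0032399 kg
f_n = ½√(k/m) = 0.5·√(21827/0.0032399) = 0.5·√(6.737e+06) = 1297.8 Hz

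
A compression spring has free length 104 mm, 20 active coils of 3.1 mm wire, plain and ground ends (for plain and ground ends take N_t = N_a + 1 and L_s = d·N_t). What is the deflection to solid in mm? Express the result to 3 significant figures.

38.9 mm

N_t = 21; L_s = 3.1·21 = 65.1 mm
δ_solid = L₀ − L_s = 104 − 65.1 = 38.9 mm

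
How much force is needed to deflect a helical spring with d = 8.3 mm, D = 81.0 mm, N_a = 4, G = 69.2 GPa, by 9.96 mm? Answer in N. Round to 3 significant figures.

192 N

k = Gd⁴/(8D³N_a) = (69.2×10³)(8.3⁴)/(8·81.0³·4) = 19.311 N/mm
F = k·δ = 19.311 × 9.96 = 192.34 N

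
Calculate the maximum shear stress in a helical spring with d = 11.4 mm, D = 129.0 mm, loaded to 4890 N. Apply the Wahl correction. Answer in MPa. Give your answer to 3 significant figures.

Spring index C = D/d = 129.0/11.4 = 11.3158
K_W = (4C−1)/(4C−4) + 0.615/C = 44.263/41.263 + 0.0543 = 1.1271
τ₀ = 8FD/(πd³) = 8·4890·129.0/(π·11.4³) = 5.04648e+06/4654.4 = 1084.2 MPa
τ_max = K·τ₀ = 1.1271 × 1084.2 = 1222 MPa

1220 MPa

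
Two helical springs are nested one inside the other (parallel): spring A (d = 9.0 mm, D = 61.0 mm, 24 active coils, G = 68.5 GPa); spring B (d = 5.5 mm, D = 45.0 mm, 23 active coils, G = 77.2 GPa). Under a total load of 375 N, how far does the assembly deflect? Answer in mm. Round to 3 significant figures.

25.8 mm

k_A = Gd⁴/(8D³N_a) = (68.5×10³)(9.0⁴)/(8·61.0³·24) = 10.313 N/mm
k_B = Gd⁴/(8D³N_a) = (77.2×10³)(5.5⁴)/(8·45.0³·23) = 4.2132 N/mm
Parallel: k_eq = 10.313 + 4.2132 = 14.526 N/mm
δ = F/k_eq = 375/14.526 = 25.816 mm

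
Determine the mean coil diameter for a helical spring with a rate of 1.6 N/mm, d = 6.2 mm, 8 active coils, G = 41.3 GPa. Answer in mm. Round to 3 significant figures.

D = (Gd⁴/(8N_a·k))^(1/3) = (41.3×10³·6.2⁴/(8·8·1.6))^(1/3)
  = (595960)^(1/3) = 84.1535 mm

84.2 mm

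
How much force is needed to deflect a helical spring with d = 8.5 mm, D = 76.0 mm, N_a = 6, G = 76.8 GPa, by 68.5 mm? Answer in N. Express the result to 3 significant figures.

1300 N

k = Gd⁴/(8D³N_a) = (76.8×10³)(8.5⁴)/(8·76.0³·6) = 19.026 N/mm
F = k·δ = 19.026 × 68.5 = 1303.3 N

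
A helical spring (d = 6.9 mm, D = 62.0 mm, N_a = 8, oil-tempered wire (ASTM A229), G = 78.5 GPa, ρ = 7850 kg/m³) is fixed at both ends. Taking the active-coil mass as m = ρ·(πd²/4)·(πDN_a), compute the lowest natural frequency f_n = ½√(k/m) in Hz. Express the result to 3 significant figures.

k = Gd⁴/(8D³N_a) = (78.5×10³)(6.9⁴)/(8·62.0³·8) = 11.666 N/mm = 11666 N/m
Wire length L = πDN_a = π·62.0·8 = 1558.2 mm
m = ρ·(πd²/4)·L = 7850 × 37.393×10⁻⁶ m² × 1.5582 m = 0.45739 kg
f_n = ½√(k/m) = 0.5·√(11666/0.45739) = 0.5·√(25505) = 79.851 Hz

79.9 Hz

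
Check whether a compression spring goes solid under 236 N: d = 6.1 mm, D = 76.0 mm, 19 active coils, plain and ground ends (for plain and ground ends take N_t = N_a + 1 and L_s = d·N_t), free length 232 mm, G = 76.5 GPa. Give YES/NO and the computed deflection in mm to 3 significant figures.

YES, δ = 149 mm

k = Gd⁴/(8D³N_a) = (76.5×10³)(6.1⁴)/(8·76.0³·19) = 1.5874 N/mm
N_t = 20; L_s = 6.1·20 = 122 mm; δ_solid = L₀ − L_s = 232 − 122 = 110 mm
δ = F/k = 236/1.5874 = 148.67 mm
δ ≥ δ_solid → spring goes solid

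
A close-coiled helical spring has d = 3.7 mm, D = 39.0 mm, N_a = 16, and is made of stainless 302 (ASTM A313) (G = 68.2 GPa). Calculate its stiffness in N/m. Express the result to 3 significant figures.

1680 N/m

k = Gd⁴/(8D³N_a) = (68.2×10³ × 3.7⁴) / (8 × 39.0³ × 16)
  = 1.27818e+07 / 7.59283e+06 = 1.6834 N/mm = 1683.4 N/m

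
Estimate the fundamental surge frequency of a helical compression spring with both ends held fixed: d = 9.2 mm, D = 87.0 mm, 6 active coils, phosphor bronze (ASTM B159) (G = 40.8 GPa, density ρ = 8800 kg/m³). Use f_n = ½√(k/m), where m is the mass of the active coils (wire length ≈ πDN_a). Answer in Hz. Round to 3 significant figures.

k = Gd⁴/(8D³N_a) = (40.8×10³)(9.2⁴)/(8·87.0³·6) = 9.2472 N/mm = 9247.2 N/m
Wire length L = πDN_a = π·87.0·6 = 1639.9 mm
m = ρ·(πd²/4)·L = 8800 × 66.476×10⁻⁶ m² × 1.6399 m = 0.95933 kg
f_n = ½√(k/m) = 0.5·√(9247.2/0.95933) = 0.5·√(9639.3) = 49.09 Hz

49.1 Hz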